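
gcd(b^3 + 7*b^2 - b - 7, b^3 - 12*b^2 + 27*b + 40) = b + 1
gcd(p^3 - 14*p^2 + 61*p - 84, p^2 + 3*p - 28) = p - 4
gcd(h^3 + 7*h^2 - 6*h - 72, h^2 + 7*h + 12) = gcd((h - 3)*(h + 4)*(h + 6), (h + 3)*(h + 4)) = h + 4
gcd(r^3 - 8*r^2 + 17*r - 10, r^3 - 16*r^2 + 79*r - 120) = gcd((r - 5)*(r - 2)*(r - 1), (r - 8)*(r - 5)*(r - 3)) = r - 5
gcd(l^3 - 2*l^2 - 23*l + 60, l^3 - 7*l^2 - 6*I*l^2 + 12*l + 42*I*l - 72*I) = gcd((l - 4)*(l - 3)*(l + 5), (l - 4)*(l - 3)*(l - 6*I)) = l^2 - 7*l + 12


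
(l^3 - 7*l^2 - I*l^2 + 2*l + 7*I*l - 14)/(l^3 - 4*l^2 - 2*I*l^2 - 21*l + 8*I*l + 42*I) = (l + I)/(l + 3)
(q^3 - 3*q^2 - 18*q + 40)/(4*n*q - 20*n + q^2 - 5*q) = (q^2 + 2*q - 8)/(4*n + q)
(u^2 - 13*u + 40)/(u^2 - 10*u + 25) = (u - 8)/(u - 5)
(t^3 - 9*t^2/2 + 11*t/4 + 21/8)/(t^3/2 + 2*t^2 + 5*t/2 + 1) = (8*t^3 - 36*t^2 + 22*t + 21)/(4*(t^3 + 4*t^2 + 5*t + 2))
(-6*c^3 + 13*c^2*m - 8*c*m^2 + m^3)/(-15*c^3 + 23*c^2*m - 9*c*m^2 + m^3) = (6*c^2 - 7*c*m + m^2)/(15*c^2 - 8*c*m + m^2)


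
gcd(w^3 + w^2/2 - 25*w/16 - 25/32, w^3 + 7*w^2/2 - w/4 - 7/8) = w + 1/2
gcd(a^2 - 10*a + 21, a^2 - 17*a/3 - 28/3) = a - 7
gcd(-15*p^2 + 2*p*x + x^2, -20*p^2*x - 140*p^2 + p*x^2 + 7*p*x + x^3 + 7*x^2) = 5*p + x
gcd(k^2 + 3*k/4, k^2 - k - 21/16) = k + 3/4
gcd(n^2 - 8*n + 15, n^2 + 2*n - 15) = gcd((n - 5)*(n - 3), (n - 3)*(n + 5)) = n - 3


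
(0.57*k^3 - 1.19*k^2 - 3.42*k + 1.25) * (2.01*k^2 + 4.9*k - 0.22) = 1.1457*k^5 + 0.4011*k^4 - 12.8306*k^3 - 13.9837*k^2 + 6.8774*k - 0.275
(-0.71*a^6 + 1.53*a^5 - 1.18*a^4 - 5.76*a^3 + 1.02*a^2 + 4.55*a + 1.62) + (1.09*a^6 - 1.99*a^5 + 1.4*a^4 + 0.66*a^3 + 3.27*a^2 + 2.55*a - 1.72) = 0.38*a^6 - 0.46*a^5 + 0.22*a^4 - 5.1*a^3 + 4.29*a^2 + 7.1*a - 0.0999999999999999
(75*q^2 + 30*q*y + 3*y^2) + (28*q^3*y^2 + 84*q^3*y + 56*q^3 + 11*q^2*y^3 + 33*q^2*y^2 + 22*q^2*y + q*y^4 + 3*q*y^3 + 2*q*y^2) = 28*q^3*y^2 + 84*q^3*y + 56*q^3 + 11*q^2*y^3 + 33*q^2*y^2 + 22*q^2*y + 75*q^2 + q*y^4 + 3*q*y^3 + 2*q*y^2 + 30*q*y + 3*y^2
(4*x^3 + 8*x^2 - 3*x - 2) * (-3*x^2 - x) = -12*x^5 - 28*x^4 + x^3 + 9*x^2 + 2*x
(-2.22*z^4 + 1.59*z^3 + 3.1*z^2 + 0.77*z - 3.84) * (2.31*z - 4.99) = -5.1282*z^5 + 14.7507*z^4 - 0.7731*z^3 - 13.6903*z^2 - 12.7127*z + 19.1616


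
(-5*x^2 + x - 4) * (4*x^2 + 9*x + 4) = -20*x^4 - 41*x^3 - 27*x^2 - 32*x - 16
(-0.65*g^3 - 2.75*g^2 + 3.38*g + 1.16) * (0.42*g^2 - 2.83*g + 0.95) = -0.273*g^5 + 0.6845*g^4 + 8.5846*g^3 - 11.6907*g^2 - 0.0718000000000001*g + 1.102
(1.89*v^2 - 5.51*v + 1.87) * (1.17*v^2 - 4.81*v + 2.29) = 2.2113*v^4 - 15.5376*v^3 + 33.0191*v^2 - 21.6126*v + 4.2823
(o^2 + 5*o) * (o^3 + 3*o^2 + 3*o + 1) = o^5 + 8*o^4 + 18*o^3 + 16*o^2 + 5*o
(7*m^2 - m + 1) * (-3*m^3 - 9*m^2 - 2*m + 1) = -21*m^5 - 60*m^4 - 8*m^3 - 3*m + 1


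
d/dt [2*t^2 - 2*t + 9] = 4*t - 2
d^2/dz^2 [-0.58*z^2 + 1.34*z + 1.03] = -1.16000000000000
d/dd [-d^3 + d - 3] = 1 - 3*d^2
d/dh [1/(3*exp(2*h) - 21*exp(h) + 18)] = (7 - 2*exp(h))*exp(h)/(3*(exp(2*h) - 7*exp(h) + 6)^2)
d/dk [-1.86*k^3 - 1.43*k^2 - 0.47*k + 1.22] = -5.58*k^2 - 2.86*k - 0.47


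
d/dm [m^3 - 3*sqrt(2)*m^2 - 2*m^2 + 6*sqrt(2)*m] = 3*m^2 - 6*sqrt(2)*m - 4*m + 6*sqrt(2)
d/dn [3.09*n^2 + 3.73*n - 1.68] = 6.18*n + 3.73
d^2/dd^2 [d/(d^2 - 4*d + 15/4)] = 32*(16*d*(d - 2)^2 + (4 - 3*d)*(4*d^2 - 16*d + 15))/(4*d^2 - 16*d + 15)^3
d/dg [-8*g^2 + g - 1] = 1 - 16*g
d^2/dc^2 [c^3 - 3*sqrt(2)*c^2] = 6*c - 6*sqrt(2)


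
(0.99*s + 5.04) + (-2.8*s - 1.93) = 3.11 - 1.81*s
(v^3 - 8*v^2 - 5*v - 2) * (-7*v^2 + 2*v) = -7*v^5 + 58*v^4 + 19*v^3 + 4*v^2 - 4*v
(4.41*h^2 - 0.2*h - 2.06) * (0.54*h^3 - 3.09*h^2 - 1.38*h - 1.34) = 2.3814*h^5 - 13.7349*h^4 - 6.5802*h^3 + 0.732*h^2 + 3.1108*h + 2.7604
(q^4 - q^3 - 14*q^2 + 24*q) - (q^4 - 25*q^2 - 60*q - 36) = -q^3 + 11*q^2 + 84*q + 36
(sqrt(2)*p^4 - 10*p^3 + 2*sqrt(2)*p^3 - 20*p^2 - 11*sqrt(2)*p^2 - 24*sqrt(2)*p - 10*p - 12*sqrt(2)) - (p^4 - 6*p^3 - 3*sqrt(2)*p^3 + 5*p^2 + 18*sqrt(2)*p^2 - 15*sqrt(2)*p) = -p^4 + sqrt(2)*p^4 - 4*p^3 + 5*sqrt(2)*p^3 - 29*sqrt(2)*p^2 - 25*p^2 - 9*sqrt(2)*p - 10*p - 12*sqrt(2)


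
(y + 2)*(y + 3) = y^2 + 5*y + 6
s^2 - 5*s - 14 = (s - 7)*(s + 2)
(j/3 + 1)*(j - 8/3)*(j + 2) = j^3/3 + 7*j^2/9 - 22*j/9 - 16/3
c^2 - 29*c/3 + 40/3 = (c - 8)*(c - 5/3)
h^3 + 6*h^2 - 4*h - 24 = (h - 2)*(h + 2)*(h + 6)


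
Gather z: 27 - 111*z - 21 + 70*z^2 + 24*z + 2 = 70*z^2 - 87*z + 8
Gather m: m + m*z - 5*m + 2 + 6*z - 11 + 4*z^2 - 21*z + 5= m*(z - 4) + 4*z^2 - 15*z - 4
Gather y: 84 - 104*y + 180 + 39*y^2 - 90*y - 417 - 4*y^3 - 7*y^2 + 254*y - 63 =-4*y^3 + 32*y^2 + 60*y - 216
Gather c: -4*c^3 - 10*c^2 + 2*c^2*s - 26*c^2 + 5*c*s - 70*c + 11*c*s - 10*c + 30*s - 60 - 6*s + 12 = -4*c^3 + c^2*(2*s - 36) + c*(16*s - 80) + 24*s - 48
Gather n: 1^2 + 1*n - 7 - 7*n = -6*n - 6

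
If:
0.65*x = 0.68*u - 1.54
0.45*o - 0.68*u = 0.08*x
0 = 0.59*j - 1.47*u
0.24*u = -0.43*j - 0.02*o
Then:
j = 0.02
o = -0.41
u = 0.01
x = -2.36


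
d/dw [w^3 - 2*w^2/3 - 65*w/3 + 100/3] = 3*w^2 - 4*w/3 - 65/3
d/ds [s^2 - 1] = 2*s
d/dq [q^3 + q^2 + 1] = q*(3*q + 2)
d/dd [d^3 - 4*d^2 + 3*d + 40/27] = 3*d^2 - 8*d + 3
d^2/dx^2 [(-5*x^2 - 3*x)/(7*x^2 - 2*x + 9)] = 2*(-217*x^3 + 945*x^2 + 567*x - 459)/(343*x^6 - 294*x^5 + 1407*x^4 - 764*x^3 + 1809*x^2 - 486*x + 729)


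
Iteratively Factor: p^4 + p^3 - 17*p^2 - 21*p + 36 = (p - 1)*(p^3 + 2*p^2 - 15*p - 36) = (p - 1)*(p + 3)*(p^2 - p - 12) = (p - 1)*(p + 3)^2*(p - 4)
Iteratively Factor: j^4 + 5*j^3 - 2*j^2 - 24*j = (j + 4)*(j^3 + j^2 - 6*j) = (j + 3)*(j + 4)*(j^2 - 2*j) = (j - 2)*(j + 3)*(j + 4)*(j)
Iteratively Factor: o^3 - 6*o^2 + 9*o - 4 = (o - 1)*(o^2 - 5*o + 4) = (o - 1)^2*(o - 4)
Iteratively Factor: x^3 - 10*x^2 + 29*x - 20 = (x - 5)*(x^2 - 5*x + 4) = (x - 5)*(x - 4)*(x - 1)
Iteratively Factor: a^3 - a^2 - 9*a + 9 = (a - 3)*(a^2 + 2*a - 3) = (a - 3)*(a + 3)*(a - 1)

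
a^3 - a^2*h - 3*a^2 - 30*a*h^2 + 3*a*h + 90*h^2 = (a - 3)*(a - 6*h)*(a + 5*h)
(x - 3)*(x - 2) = x^2 - 5*x + 6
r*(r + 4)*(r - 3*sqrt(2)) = r^3 - 3*sqrt(2)*r^2 + 4*r^2 - 12*sqrt(2)*r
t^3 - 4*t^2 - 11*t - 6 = (t - 6)*(t + 1)^2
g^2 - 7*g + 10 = (g - 5)*(g - 2)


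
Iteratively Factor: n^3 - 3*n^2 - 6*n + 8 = (n - 1)*(n^2 - 2*n - 8) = (n - 1)*(n + 2)*(n - 4)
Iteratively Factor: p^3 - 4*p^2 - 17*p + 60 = (p - 5)*(p^2 + p - 12) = (p - 5)*(p + 4)*(p - 3)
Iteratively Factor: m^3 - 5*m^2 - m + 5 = (m + 1)*(m^2 - 6*m + 5) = (m - 1)*(m + 1)*(m - 5)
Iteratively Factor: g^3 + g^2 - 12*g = (g)*(g^2 + g - 12) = g*(g - 3)*(g + 4)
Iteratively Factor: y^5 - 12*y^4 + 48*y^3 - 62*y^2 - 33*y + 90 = (y - 3)*(y^4 - 9*y^3 + 21*y^2 + y - 30) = (y - 3)*(y - 2)*(y^3 - 7*y^2 + 7*y + 15) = (y - 3)^2*(y - 2)*(y^2 - 4*y - 5) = (y - 5)*(y - 3)^2*(y - 2)*(y + 1)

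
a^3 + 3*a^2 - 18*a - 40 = (a - 4)*(a + 2)*(a + 5)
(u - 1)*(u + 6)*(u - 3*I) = u^3 + 5*u^2 - 3*I*u^2 - 6*u - 15*I*u + 18*I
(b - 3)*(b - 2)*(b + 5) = b^3 - 19*b + 30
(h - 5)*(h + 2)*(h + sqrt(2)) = h^3 - 3*h^2 + sqrt(2)*h^2 - 10*h - 3*sqrt(2)*h - 10*sqrt(2)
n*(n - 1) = n^2 - n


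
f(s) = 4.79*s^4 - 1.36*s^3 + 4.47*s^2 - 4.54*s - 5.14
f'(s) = 19.16*s^3 - 4.08*s^2 + 8.94*s - 4.54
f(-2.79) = 362.09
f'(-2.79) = -477.35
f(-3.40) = 755.53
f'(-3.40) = -835.17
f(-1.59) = 49.46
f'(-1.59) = -106.09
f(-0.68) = 1.47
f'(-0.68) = -18.53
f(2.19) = 102.25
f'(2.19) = 196.72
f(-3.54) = 879.51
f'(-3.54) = -937.29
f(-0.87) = 5.83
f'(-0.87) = -28.02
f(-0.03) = -5.00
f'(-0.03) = -4.81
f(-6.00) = 6684.62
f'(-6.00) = -4343.62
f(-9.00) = 32816.42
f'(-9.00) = -14383.12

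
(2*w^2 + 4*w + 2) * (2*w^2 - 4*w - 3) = 4*w^4 - 18*w^2 - 20*w - 6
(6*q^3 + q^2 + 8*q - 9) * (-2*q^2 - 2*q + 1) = -12*q^5 - 14*q^4 - 12*q^3 + 3*q^2 + 26*q - 9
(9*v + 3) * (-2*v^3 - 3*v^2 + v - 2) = -18*v^4 - 33*v^3 - 15*v - 6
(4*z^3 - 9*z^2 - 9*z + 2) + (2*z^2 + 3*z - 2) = 4*z^3 - 7*z^2 - 6*z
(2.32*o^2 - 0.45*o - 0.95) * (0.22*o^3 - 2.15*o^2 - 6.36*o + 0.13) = 0.5104*o^5 - 5.087*o^4 - 13.9967*o^3 + 5.2061*o^2 + 5.9835*o - 0.1235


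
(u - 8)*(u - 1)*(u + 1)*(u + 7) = u^4 - u^3 - 57*u^2 + u + 56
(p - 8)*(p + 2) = p^2 - 6*p - 16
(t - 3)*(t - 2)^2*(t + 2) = t^4 - 5*t^3 + 2*t^2 + 20*t - 24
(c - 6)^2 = c^2 - 12*c + 36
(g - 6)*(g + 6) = g^2 - 36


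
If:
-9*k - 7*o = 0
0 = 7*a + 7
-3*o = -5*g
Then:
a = -1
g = 3*o/5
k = -7*o/9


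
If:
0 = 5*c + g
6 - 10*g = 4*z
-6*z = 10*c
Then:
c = -9/85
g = 9/17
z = 3/17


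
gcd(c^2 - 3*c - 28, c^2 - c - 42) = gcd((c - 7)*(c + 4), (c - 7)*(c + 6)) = c - 7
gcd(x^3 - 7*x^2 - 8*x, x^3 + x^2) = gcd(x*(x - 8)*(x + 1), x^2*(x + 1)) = x^2 + x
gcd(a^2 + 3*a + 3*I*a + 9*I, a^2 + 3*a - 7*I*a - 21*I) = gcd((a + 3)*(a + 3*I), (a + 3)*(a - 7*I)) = a + 3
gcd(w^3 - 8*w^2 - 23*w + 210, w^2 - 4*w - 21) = w - 7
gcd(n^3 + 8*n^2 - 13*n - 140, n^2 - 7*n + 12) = n - 4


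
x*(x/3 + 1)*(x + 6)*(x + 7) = x^4/3 + 16*x^3/3 + 27*x^2 + 42*x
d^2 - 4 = (d - 2)*(d + 2)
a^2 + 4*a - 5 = (a - 1)*(a + 5)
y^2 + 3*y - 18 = (y - 3)*(y + 6)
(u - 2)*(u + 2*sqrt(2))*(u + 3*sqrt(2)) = u^3 - 2*u^2 + 5*sqrt(2)*u^2 - 10*sqrt(2)*u + 12*u - 24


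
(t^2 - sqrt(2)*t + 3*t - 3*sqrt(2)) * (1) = t^2 - sqrt(2)*t + 3*t - 3*sqrt(2)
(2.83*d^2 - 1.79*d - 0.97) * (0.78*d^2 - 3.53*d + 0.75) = 2.2074*d^4 - 11.3861*d^3 + 7.6846*d^2 + 2.0816*d - 0.7275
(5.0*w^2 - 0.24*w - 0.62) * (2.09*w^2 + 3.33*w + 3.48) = 10.45*w^4 + 16.1484*w^3 + 15.305*w^2 - 2.8998*w - 2.1576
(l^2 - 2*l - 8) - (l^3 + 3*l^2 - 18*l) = -l^3 - 2*l^2 + 16*l - 8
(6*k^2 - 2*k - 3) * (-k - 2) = -6*k^3 - 10*k^2 + 7*k + 6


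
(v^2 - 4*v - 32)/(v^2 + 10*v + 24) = (v - 8)/(v + 6)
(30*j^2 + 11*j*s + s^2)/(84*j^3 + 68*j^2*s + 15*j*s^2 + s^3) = (5*j + s)/(14*j^2 + 9*j*s + s^2)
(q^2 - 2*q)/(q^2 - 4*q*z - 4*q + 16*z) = q*(q - 2)/(q^2 - 4*q*z - 4*q + 16*z)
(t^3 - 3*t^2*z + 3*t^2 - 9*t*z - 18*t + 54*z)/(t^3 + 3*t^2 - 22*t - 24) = (t^2 - 3*t*z - 3*t + 9*z)/(t^2 - 3*t - 4)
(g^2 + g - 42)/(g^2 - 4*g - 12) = (g + 7)/(g + 2)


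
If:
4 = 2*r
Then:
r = 2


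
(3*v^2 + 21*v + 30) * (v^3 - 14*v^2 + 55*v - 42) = 3*v^5 - 21*v^4 - 99*v^3 + 609*v^2 + 768*v - 1260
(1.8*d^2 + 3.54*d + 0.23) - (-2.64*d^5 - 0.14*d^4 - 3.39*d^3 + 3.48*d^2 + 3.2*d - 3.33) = 2.64*d^5 + 0.14*d^4 + 3.39*d^3 - 1.68*d^2 + 0.34*d + 3.56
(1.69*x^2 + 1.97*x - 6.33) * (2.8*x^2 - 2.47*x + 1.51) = 4.732*x^4 + 1.3417*x^3 - 20.038*x^2 + 18.6098*x - 9.5583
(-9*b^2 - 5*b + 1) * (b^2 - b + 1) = -9*b^4 + 4*b^3 - 3*b^2 - 6*b + 1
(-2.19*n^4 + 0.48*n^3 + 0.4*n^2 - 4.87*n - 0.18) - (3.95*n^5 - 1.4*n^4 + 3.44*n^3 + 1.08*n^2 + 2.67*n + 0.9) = -3.95*n^5 - 0.79*n^4 - 2.96*n^3 - 0.68*n^2 - 7.54*n - 1.08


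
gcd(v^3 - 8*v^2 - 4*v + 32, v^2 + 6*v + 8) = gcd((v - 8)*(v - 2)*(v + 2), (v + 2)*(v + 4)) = v + 2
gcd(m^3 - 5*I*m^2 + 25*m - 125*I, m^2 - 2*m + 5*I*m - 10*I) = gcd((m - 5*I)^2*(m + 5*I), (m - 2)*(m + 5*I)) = m + 5*I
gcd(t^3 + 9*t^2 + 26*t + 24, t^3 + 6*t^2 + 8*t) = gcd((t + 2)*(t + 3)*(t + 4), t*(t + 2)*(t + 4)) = t^2 + 6*t + 8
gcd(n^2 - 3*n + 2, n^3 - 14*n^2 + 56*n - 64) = n - 2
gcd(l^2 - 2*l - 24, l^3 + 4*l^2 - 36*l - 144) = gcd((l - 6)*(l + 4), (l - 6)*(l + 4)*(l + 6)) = l^2 - 2*l - 24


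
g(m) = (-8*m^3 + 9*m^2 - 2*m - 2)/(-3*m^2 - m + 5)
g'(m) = (6*m + 1)*(-8*m^3 + 9*m^2 - 2*m - 2)/(-3*m^2 - m + 5)^2 + (-24*m^2 + 18*m - 2)/(-3*m^2 - m + 5)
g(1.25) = 6.47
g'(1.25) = -40.50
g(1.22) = 8.13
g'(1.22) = -75.72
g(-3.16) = -15.90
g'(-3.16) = 0.59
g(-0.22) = -0.20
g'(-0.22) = -1.39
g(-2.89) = -15.85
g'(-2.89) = -0.26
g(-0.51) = 0.51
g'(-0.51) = -3.91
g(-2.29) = -17.28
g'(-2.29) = -6.04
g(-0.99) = 5.43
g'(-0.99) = -23.01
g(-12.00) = -36.49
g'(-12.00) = 2.61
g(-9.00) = -28.72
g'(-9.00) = 2.56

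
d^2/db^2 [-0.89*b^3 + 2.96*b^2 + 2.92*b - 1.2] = 5.92 - 5.34*b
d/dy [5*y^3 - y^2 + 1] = y*(15*y - 2)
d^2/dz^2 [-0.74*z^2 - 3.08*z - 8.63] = -1.48000000000000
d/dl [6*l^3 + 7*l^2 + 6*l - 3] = 18*l^2 + 14*l + 6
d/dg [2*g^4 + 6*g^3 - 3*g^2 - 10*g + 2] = 8*g^3 + 18*g^2 - 6*g - 10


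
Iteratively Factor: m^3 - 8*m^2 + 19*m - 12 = (m - 4)*(m^2 - 4*m + 3) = (m - 4)*(m - 3)*(m - 1)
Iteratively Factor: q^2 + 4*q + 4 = (q + 2)*(q + 2)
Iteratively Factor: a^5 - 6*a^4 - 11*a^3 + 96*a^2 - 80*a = (a - 5)*(a^4 - a^3 - 16*a^2 + 16*a) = a*(a - 5)*(a^3 - a^2 - 16*a + 16) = a*(a - 5)*(a + 4)*(a^2 - 5*a + 4) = a*(a - 5)*(a - 1)*(a + 4)*(a - 4)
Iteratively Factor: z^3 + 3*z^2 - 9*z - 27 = (z + 3)*(z^2 - 9) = (z - 3)*(z + 3)*(z + 3)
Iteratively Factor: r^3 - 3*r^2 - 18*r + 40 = (r + 4)*(r^2 - 7*r + 10) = (r - 2)*(r + 4)*(r - 5)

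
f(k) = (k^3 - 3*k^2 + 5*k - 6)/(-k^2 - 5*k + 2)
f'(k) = (2*k + 5)*(k^3 - 3*k^2 + 5*k - 6)/(-k^2 - 5*k + 2)^2 + (3*k^2 - 6*k + 5)/(-k^2 - 5*k + 2)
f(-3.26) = -11.58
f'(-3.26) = 9.65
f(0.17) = -4.67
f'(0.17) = -18.60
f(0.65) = 2.24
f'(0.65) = -9.85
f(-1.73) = -3.76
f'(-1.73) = 2.42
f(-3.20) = -11.02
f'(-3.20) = 9.06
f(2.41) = -0.17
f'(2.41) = -0.40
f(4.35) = -1.07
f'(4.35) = -0.54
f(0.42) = 15.76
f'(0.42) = -343.80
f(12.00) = -6.68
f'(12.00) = -0.85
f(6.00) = -2.06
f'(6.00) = -0.66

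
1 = 1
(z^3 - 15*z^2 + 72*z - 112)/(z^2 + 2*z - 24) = (z^2 - 11*z + 28)/(z + 6)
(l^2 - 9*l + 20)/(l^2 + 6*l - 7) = (l^2 - 9*l + 20)/(l^2 + 6*l - 7)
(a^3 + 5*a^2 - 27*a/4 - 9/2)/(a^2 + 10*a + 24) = (a^2 - a - 3/4)/(a + 4)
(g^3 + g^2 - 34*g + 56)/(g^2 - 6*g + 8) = g + 7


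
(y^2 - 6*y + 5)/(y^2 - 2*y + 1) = (y - 5)/(y - 1)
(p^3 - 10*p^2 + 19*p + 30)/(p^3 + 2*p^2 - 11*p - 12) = (p^2 - 11*p + 30)/(p^2 + p - 12)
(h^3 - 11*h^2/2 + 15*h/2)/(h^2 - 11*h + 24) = h*(2*h - 5)/(2*(h - 8))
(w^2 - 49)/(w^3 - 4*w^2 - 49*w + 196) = 1/(w - 4)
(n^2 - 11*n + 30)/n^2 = 1 - 11/n + 30/n^2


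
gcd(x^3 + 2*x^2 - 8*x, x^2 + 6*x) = x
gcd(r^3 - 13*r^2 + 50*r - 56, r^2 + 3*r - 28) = r - 4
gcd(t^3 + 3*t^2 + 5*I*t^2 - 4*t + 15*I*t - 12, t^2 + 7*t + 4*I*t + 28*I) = t + 4*I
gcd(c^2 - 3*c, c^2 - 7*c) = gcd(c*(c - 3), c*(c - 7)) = c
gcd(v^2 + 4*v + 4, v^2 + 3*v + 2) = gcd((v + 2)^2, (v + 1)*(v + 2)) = v + 2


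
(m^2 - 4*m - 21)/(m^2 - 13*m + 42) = (m + 3)/(m - 6)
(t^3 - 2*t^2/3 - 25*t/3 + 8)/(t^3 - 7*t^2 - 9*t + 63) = (3*t^2 - 11*t + 8)/(3*(t^2 - 10*t + 21))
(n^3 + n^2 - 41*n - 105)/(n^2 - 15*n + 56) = (n^2 + 8*n + 15)/(n - 8)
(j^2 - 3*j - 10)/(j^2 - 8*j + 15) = (j + 2)/(j - 3)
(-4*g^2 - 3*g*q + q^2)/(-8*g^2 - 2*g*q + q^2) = (g + q)/(2*g + q)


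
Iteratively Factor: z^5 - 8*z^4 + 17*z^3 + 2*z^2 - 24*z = (z - 4)*(z^4 - 4*z^3 + z^2 + 6*z) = (z - 4)*(z + 1)*(z^3 - 5*z^2 + 6*z) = (z - 4)*(z - 2)*(z + 1)*(z^2 - 3*z) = (z - 4)*(z - 3)*(z - 2)*(z + 1)*(z)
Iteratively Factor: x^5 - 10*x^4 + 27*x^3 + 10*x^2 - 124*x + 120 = (x - 2)*(x^4 - 8*x^3 + 11*x^2 + 32*x - 60) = (x - 5)*(x - 2)*(x^3 - 3*x^2 - 4*x + 12) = (x - 5)*(x - 2)^2*(x^2 - x - 6) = (x - 5)*(x - 2)^2*(x + 2)*(x - 3)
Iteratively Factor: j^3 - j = (j + 1)*(j^2 - j) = j*(j + 1)*(j - 1)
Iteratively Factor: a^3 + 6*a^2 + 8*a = (a + 4)*(a^2 + 2*a) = (a + 2)*(a + 4)*(a)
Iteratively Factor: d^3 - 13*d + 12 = (d + 4)*(d^2 - 4*d + 3) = (d - 3)*(d + 4)*(d - 1)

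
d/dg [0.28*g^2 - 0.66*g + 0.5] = 0.56*g - 0.66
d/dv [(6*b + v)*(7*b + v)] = 13*b + 2*v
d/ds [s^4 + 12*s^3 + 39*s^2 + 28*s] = 4*s^3 + 36*s^2 + 78*s + 28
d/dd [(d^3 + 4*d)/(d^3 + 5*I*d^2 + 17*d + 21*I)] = (5*I*d^4 + 26*d^3 + 43*I*d^2 + 84*I)/(d^6 + 10*I*d^5 + 9*d^4 + 212*I*d^3 + 79*d^2 + 714*I*d - 441)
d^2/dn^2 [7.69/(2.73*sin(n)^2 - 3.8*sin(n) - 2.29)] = (229.251204*sin(n)^4 - 239.32818*sin(n)^3 - 40.5309140000001*sin(n)^2 + 411.73798*sin(n) - 318.238346)/(-2.73*sin(n)^2 + 3.8*sin(n) + 2.29)^3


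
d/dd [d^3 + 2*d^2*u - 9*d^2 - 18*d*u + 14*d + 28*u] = 3*d^2 + 4*d*u - 18*d - 18*u + 14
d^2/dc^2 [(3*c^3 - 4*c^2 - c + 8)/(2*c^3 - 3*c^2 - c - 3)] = 2*(2*c^6 + 6*c^5 + 294*c^4 - 575*c^3 + 267*c^2 + 324*c - 97)/(8*c^9 - 36*c^8 + 42*c^7 - 27*c^6 + 87*c^5 - 54*c^4 - c^3 - 90*c^2 - 27*c - 27)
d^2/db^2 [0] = 0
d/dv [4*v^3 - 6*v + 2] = 12*v^2 - 6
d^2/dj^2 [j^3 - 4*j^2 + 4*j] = 6*j - 8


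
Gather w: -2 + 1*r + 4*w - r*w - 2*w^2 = r - 2*w^2 + w*(4 - r) - 2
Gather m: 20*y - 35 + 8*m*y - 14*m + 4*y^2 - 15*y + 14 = m*(8*y - 14) + 4*y^2 + 5*y - 21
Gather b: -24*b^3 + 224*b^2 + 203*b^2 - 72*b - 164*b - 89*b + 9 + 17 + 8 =-24*b^3 + 427*b^2 - 325*b + 34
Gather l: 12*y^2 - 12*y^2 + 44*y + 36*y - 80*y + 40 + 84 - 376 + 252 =0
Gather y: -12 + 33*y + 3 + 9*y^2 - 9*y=9*y^2 + 24*y - 9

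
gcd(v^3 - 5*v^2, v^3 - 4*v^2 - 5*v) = v^2 - 5*v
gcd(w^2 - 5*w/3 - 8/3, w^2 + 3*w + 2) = w + 1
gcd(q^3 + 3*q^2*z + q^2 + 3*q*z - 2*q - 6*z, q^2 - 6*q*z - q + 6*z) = q - 1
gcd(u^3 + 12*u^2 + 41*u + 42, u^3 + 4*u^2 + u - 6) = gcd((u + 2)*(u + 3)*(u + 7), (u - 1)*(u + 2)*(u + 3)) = u^2 + 5*u + 6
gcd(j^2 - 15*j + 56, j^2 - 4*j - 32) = j - 8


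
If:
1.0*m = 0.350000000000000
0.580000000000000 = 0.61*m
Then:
No Solution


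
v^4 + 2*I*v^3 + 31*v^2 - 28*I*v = v*(v - 4*I)*(v - I)*(v + 7*I)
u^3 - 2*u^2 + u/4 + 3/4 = (u - 3/2)*(u - 1)*(u + 1/2)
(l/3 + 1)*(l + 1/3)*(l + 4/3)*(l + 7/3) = l^4/3 + 7*l^3/3 + 49*l^2/9 + 379*l/81 + 28/27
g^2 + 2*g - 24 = (g - 4)*(g + 6)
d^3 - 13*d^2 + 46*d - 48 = (d - 8)*(d - 3)*(d - 2)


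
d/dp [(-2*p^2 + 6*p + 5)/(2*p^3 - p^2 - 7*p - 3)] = (4*p^4 - 24*p^3 - 10*p^2 + 22*p + 17)/(4*p^6 - 4*p^5 - 27*p^4 + 2*p^3 + 55*p^2 + 42*p + 9)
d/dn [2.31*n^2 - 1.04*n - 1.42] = 4.62*n - 1.04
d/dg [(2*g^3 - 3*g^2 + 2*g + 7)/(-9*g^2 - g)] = (-18*g^4 - 4*g^3 + 21*g^2 + 126*g + 7)/(g^2*(81*g^2 + 18*g + 1))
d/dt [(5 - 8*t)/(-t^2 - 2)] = 2*(-4*t^2 + 5*t + 8)/(t^4 + 4*t^2 + 4)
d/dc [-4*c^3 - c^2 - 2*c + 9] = -12*c^2 - 2*c - 2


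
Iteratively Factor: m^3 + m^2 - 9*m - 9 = (m - 3)*(m^2 + 4*m + 3) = (m - 3)*(m + 1)*(m + 3)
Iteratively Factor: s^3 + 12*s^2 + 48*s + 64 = (s + 4)*(s^2 + 8*s + 16) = (s + 4)^2*(s + 4)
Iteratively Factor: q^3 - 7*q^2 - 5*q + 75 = (q - 5)*(q^2 - 2*q - 15) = (q - 5)*(q + 3)*(q - 5)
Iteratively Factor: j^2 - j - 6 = (j + 2)*(j - 3)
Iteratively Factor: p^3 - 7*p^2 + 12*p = (p - 4)*(p^2 - 3*p) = p*(p - 4)*(p - 3)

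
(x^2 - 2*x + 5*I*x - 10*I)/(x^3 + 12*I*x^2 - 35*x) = (x - 2)/(x*(x + 7*I))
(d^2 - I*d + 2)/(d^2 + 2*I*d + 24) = (d^2 - I*d + 2)/(d^2 + 2*I*d + 24)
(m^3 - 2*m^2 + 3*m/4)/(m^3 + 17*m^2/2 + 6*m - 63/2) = m*(2*m - 1)/(2*(m^2 + 10*m + 21))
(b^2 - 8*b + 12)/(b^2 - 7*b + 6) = (b - 2)/(b - 1)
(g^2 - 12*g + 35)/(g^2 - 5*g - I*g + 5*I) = (g - 7)/(g - I)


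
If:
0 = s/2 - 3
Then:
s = 6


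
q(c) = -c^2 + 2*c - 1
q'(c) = 2 - 2*c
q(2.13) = -1.28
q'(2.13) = -2.26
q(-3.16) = -17.31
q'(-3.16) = 8.32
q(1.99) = -0.98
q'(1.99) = -1.98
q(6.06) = -25.60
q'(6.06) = -10.12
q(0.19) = -0.66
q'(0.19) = 1.62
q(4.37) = -11.36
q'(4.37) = -6.74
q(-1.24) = -5.02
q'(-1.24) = 4.48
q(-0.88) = -3.53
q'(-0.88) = 3.76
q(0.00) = -1.00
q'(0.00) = 2.00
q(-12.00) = -169.00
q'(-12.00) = 26.00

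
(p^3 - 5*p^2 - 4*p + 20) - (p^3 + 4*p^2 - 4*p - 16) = 36 - 9*p^2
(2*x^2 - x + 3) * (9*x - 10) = 18*x^3 - 29*x^2 + 37*x - 30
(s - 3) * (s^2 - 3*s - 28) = s^3 - 6*s^2 - 19*s + 84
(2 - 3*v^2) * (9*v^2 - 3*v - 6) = -27*v^4 + 9*v^3 + 36*v^2 - 6*v - 12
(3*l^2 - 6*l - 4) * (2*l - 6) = 6*l^3 - 30*l^2 + 28*l + 24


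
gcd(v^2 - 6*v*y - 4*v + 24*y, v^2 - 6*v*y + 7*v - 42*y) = -v + 6*y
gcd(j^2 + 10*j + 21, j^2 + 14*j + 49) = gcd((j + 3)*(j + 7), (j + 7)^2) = j + 7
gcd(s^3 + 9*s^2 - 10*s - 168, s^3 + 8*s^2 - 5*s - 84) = s + 7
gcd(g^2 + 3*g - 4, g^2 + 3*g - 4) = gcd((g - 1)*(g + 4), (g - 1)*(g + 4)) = g^2 + 3*g - 4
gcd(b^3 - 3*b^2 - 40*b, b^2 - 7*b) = b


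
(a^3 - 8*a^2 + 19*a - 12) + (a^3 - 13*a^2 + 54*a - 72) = 2*a^3 - 21*a^2 + 73*a - 84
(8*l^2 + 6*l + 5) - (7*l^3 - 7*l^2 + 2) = -7*l^3 + 15*l^2 + 6*l + 3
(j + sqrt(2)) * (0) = 0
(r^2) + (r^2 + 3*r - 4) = 2*r^2 + 3*r - 4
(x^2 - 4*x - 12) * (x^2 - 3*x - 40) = x^4 - 7*x^3 - 40*x^2 + 196*x + 480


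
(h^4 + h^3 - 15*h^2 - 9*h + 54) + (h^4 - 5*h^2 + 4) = 2*h^4 + h^3 - 20*h^2 - 9*h + 58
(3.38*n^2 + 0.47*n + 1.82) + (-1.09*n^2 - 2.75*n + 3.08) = 2.29*n^2 - 2.28*n + 4.9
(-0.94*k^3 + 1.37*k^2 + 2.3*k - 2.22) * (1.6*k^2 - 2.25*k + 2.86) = -1.504*k^5 + 4.307*k^4 - 2.0909*k^3 - 4.8088*k^2 + 11.573*k - 6.3492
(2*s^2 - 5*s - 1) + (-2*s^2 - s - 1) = -6*s - 2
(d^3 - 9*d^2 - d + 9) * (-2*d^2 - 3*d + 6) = -2*d^5 + 15*d^4 + 35*d^3 - 69*d^2 - 33*d + 54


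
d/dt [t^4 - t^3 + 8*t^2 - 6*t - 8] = 4*t^3 - 3*t^2 + 16*t - 6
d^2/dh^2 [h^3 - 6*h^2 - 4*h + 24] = 6*h - 12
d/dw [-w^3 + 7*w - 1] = 7 - 3*w^2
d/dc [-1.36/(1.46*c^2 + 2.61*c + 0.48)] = (3.9712*c + 3.5496)/(1.46*c^2 + 2.61*c + 0.48)^2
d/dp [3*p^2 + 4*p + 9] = 6*p + 4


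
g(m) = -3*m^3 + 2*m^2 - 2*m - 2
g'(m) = -9*m^2 + 4*m - 2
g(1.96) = -20.83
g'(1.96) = -28.73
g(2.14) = -26.52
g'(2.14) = -34.66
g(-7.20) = 1235.82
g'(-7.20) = -497.36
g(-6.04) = 744.09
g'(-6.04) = -354.49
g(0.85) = -4.10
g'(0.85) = -5.10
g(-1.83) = 26.74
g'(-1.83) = -39.46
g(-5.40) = 539.51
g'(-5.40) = -286.04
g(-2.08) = 37.81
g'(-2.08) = -49.26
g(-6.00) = 730.00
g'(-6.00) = -350.00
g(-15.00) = 10603.00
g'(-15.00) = -2087.00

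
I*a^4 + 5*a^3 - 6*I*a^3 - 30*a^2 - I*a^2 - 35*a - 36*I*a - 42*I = (a - 7)*(a - 6*I)*(a + I)*(I*a + I)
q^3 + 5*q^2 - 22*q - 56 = (q - 4)*(q + 2)*(q + 7)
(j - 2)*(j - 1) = j^2 - 3*j + 2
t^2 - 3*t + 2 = (t - 2)*(t - 1)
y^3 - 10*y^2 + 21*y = y*(y - 7)*(y - 3)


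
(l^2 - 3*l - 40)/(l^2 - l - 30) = (l - 8)/(l - 6)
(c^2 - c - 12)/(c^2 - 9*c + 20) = (c + 3)/(c - 5)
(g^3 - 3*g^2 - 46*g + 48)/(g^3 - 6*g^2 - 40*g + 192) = (g - 1)/(g - 4)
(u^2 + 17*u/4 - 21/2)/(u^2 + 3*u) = (4*u^2 + 17*u - 42)/(4*u*(u + 3))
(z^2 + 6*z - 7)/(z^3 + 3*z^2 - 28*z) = (z - 1)/(z*(z - 4))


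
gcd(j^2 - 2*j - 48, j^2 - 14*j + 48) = j - 8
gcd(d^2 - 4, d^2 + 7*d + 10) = d + 2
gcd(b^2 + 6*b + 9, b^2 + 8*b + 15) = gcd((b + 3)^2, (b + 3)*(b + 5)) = b + 3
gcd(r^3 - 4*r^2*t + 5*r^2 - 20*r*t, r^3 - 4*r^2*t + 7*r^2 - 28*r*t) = r^2 - 4*r*t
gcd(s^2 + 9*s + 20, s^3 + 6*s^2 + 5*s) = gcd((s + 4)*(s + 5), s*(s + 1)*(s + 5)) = s + 5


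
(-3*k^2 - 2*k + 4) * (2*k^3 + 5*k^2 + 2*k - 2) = -6*k^5 - 19*k^4 - 8*k^3 + 22*k^2 + 12*k - 8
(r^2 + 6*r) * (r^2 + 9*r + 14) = r^4 + 15*r^3 + 68*r^2 + 84*r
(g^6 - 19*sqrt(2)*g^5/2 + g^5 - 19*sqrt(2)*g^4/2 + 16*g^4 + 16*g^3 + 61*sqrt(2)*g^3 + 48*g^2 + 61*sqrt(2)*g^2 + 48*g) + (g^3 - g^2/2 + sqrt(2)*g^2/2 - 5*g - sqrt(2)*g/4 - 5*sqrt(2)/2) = g^6 - 19*sqrt(2)*g^5/2 + g^5 - 19*sqrt(2)*g^4/2 + 16*g^4 + 17*g^3 + 61*sqrt(2)*g^3 + 95*g^2/2 + 123*sqrt(2)*g^2/2 - sqrt(2)*g/4 + 43*g - 5*sqrt(2)/2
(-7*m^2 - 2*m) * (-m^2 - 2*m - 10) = 7*m^4 + 16*m^3 + 74*m^2 + 20*m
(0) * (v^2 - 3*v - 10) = 0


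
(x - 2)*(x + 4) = x^2 + 2*x - 8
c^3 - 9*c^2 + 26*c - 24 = (c - 4)*(c - 3)*(c - 2)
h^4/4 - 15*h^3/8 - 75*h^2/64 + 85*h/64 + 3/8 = (h/4 + 1/4)*(h - 8)*(h - 3/4)*(h + 1/4)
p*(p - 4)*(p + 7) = p^3 + 3*p^2 - 28*p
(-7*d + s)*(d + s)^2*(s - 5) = -7*d^3*s + 35*d^3 - 13*d^2*s^2 + 65*d^2*s - 5*d*s^3 + 25*d*s^2 + s^4 - 5*s^3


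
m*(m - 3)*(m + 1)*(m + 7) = m^4 + 5*m^3 - 17*m^2 - 21*m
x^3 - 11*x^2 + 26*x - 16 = (x - 8)*(x - 2)*(x - 1)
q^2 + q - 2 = (q - 1)*(q + 2)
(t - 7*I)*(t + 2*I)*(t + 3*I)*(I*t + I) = I*t^4 + 2*t^3 + I*t^3 + 2*t^2 + 29*I*t^2 - 42*t + 29*I*t - 42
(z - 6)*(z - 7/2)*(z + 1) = z^3 - 17*z^2/2 + 23*z/2 + 21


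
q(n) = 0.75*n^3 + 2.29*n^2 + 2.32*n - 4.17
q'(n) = 2.25*n^2 + 4.58*n + 2.32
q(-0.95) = -4.95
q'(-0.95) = -0.00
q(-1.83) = -5.34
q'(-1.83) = 1.47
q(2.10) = 17.75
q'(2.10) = 21.86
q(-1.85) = -5.37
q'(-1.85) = 1.55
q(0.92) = 0.49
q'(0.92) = 8.44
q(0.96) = 0.83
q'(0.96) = 8.79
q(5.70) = 222.35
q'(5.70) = 101.53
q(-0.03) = -4.24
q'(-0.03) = 2.18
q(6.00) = 254.19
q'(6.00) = 110.80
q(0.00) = -4.17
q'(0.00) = 2.32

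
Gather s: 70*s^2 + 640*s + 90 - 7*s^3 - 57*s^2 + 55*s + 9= -7*s^3 + 13*s^2 + 695*s + 99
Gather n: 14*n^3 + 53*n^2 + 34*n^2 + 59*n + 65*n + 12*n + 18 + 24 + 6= 14*n^3 + 87*n^2 + 136*n + 48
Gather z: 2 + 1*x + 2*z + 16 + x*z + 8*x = 9*x + z*(x + 2) + 18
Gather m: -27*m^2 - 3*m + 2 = -27*m^2 - 3*m + 2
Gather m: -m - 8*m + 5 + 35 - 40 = -9*m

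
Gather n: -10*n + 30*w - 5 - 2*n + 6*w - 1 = -12*n + 36*w - 6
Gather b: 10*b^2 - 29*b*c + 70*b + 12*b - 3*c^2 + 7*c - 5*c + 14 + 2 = 10*b^2 + b*(82 - 29*c) - 3*c^2 + 2*c + 16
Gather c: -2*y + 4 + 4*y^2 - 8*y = 4*y^2 - 10*y + 4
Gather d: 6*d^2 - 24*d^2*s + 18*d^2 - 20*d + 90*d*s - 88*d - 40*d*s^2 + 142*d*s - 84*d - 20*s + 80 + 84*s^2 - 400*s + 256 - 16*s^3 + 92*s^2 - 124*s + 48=d^2*(24 - 24*s) + d*(-40*s^2 + 232*s - 192) - 16*s^3 + 176*s^2 - 544*s + 384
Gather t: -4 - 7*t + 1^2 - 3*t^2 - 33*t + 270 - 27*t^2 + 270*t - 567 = -30*t^2 + 230*t - 300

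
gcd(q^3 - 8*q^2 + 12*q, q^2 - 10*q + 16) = q - 2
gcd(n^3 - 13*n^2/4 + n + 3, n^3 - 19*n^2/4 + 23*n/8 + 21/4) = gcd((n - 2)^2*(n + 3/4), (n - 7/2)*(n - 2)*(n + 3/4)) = n^2 - 5*n/4 - 3/2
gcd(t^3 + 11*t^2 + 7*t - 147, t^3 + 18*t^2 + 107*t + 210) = t + 7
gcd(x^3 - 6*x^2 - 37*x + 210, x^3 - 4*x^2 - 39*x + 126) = x^2 - x - 42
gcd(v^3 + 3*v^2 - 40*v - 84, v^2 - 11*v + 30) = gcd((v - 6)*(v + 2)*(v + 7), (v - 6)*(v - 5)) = v - 6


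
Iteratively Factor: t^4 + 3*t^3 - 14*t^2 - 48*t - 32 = (t + 1)*(t^3 + 2*t^2 - 16*t - 32) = (t + 1)*(t + 4)*(t^2 - 2*t - 8) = (t - 4)*(t + 1)*(t + 4)*(t + 2)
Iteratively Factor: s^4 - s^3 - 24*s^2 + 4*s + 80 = (s + 2)*(s^3 - 3*s^2 - 18*s + 40) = (s - 2)*(s + 2)*(s^2 - s - 20) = (s - 2)*(s + 2)*(s + 4)*(s - 5)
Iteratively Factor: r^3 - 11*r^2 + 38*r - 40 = (r - 5)*(r^2 - 6*r + 8) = (r - 5)*(r - 2)*(r - 4)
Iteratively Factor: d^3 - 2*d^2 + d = (d - 1)*(d^2 - d) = (d - 1)^2*(d)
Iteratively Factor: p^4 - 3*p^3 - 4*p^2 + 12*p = (p + 2)*(p^3 - 5*p^2 + 6*p) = p*(p + 2)*(p^2 - 5*p + 6) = p*(p - 2)*(p + 2)*(p - 3)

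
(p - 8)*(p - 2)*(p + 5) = p^3 - 5*p^2 - 34*p + 80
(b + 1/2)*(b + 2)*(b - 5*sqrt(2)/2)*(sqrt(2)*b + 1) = sqrt(2)*b^4 - 4*b^3 + 5*sqrt(2)*b^3/2 - 10*b^2 - 3*sqrt(2)*b^2/2 - 25*sqrt(2)*b/4 - 4*b - 5*sqrt(2)/2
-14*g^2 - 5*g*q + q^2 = (-7*g + q)*(2*g + q)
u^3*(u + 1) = u^4 + u^3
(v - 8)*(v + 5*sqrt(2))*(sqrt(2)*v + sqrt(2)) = sqrt(2)*v^3 - 7*sqrt(2)*v^2 + 10*v^2 - 70*v - 8*sqrt(2)*v - 80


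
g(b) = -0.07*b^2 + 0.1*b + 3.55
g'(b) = 0.1 - 0.14*b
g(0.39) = 3.58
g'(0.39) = 0.05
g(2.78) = 3.29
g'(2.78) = -0.29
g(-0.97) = 3.39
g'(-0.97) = 0.24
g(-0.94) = 3.39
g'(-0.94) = 0.23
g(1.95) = 3.48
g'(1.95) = -0.17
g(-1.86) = 3.12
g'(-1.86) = 0.36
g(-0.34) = 3.51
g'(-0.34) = 0.15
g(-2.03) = 3.06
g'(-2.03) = 0.38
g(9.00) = -1.22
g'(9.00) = -1.16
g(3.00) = 3.22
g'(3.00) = -0.32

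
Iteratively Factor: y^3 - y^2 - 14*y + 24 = (y - 3)*(y^2 + 2*y - 8) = (y - 3)*(y + 4)*(y - 2)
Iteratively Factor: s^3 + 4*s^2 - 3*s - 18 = (s + 3)*(s^2 + s - 6) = (s - 2)*(s + 3)*(s + 3)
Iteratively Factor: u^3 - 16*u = (u)*(u^2 - 16) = u*(u + 4)*(u - 4)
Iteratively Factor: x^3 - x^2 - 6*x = (x)*(x^2 - x - 6) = x*(x + 2)*(x - 3)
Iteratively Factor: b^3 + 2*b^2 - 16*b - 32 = (b + 2)*(b^2 - 16) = (b - 4)*(b + 2)*(b + 4)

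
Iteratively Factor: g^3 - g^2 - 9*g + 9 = (g + 3)*(g^2 - 4*g + 3) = (g - 1)*(g + 3)*(g - 3)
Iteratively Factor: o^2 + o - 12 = (o - 3)*(o + 4)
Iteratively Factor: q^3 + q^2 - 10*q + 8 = (q - 2)*(q^2 + 3*q - 4) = (q - 2)*(q - 1)*(q + 4)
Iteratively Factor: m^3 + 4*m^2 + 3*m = (m + 1)*(m^2 + 3*m) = (m + 1)*(m + 3)*(m)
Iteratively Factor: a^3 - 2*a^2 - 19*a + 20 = (a - 1)*(a^2 - a - 20) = (a - 5)*(a - 1)*(a + 4)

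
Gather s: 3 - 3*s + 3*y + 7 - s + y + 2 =-4*s + 4*y + 12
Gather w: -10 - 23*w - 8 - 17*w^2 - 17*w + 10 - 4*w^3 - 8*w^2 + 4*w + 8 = -4*w^3 - 25*w^2 - 36*w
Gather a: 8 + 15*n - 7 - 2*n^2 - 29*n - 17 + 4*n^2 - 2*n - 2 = 2*n^2 - 16*n - 18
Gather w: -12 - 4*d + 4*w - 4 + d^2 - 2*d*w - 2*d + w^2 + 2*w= d^2 - 6*d + w^2 + w*(6 - 2*d) - 16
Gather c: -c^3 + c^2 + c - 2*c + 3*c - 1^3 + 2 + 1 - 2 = -c^3 + c^2 + 2*c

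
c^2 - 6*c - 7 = (c - 7)*(c + 1)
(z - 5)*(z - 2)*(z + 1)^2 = z^4 - 5*z^3 - 3*z^2 + 13*z + 10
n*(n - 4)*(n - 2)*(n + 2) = n^4 - 4*n^3 - 4*n^2 + 16*n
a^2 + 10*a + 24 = (a + 4)*(a + 6)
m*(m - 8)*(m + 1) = m^3 - 7*m^2 - 8*m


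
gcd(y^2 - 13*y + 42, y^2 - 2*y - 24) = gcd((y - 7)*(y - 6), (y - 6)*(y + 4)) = y - 6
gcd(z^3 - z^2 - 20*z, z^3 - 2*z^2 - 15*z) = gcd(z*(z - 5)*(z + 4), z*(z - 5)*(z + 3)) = z^2 - 5*z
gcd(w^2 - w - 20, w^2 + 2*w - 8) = w + 4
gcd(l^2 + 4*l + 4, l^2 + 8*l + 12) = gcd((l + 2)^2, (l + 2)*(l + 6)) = l + 2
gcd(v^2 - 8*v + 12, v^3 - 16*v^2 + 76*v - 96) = v^2 - 8*v + 12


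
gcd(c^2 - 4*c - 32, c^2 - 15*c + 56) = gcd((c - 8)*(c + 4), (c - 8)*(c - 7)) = c - 8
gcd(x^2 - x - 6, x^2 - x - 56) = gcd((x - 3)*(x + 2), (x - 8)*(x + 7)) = 1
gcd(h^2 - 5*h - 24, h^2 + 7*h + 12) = h + 3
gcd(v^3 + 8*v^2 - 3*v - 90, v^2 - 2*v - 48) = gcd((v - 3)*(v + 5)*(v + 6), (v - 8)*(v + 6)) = v + 6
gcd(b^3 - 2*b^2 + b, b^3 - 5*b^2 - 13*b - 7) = 1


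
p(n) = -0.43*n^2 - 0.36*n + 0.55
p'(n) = -0.86*n - 0.36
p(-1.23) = 0.34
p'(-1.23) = 0.70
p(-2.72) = -1.65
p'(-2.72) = 1.98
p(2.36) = -2.69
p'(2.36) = -2.39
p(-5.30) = -9.62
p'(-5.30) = 4.20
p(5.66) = -15.26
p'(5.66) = -5.23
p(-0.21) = 0.61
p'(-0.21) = -0.18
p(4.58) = -10.12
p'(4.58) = -4.30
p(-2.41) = -1.08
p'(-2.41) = 1.71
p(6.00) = -17.09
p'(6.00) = -5.52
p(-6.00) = -12.77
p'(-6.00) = 4.80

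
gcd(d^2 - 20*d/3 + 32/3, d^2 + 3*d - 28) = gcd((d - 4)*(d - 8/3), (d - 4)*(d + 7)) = d - 4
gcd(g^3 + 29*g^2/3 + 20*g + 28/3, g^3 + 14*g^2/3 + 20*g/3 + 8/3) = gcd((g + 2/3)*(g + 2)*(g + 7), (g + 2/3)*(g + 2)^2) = g^2 + 8*g/3 + 4/3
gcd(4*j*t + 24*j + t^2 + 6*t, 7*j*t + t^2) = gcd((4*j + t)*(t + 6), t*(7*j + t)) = 1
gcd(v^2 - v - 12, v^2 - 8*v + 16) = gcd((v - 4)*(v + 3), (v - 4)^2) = v - 4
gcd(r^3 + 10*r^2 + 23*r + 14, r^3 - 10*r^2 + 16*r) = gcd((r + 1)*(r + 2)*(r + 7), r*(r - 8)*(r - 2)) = 1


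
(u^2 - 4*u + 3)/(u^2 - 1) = (u - 3)/(u + 1)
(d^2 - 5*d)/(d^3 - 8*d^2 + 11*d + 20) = d/(d^2 - 3*d - 4)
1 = 1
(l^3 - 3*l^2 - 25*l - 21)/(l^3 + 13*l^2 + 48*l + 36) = (l^2 - 4*l - 21)/(l^2 + 12*l + 36)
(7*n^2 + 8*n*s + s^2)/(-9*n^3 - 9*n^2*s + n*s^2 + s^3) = (7*n + s)/(-9*n^2 + s^2)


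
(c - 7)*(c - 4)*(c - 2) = c^3 - 13*c^2 + 50*c - 56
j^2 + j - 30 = (j - 5)*(j + 6)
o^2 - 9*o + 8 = (o - 8)*(o - 1)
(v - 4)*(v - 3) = v^2 - 7*v + 12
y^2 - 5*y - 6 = (y - 6)*(y + 1)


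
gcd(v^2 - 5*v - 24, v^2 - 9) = v + 3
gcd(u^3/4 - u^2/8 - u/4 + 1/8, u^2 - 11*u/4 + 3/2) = 1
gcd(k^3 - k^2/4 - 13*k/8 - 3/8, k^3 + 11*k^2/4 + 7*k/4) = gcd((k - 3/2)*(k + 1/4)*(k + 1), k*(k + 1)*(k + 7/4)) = k + 1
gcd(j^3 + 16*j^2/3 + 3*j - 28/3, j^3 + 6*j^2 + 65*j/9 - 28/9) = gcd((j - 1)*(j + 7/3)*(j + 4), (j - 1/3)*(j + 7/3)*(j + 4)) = j^2 + 19*j/3 + 28/3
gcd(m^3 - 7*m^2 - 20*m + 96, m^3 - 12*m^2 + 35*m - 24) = m^2 - 11*m + 24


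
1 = 1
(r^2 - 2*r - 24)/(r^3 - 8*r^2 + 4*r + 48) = (r + 4)/(r^2 - 2*r - 8)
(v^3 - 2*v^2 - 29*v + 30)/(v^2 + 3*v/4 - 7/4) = 4*(v^2 - v - 30)/(4*v + 7)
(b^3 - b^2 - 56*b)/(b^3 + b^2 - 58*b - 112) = b/(b + 2)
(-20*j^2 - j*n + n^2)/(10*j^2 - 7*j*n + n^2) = (-4*j - n)/(2*j - n)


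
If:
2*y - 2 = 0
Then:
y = 1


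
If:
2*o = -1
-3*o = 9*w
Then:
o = -1/2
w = 1/6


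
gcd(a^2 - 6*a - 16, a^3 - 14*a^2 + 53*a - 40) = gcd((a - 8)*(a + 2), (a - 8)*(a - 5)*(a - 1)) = a - 8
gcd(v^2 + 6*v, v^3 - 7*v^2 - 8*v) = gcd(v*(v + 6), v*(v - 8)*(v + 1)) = v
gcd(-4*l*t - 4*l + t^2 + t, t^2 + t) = t + 1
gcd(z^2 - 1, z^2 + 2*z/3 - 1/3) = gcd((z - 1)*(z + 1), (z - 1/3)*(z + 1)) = z + 1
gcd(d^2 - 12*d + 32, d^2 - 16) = d - 4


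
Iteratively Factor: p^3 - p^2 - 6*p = (p + 2)*(p^2 - 3*p) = (p - 3)*(p + 2)*(p)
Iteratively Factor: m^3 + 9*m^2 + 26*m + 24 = (m + 3)*(m^2 + 6*m + 8) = (m + 2)*(m + 3)*(m + 4)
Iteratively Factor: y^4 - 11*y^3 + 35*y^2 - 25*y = (y - 5)*(y^3 - 6*y^2 + 5*y) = (y - 5)*(y - 1)*(y^2 - 5*y) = (y - 5)^2*(y - 1)*(y)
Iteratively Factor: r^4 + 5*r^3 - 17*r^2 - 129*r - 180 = (r + 3)*(r^3 + 2*r^2 - 23*r - 60) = (r - 5)*(r + 3)*(r^2 + 7*r + 12) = (r - 5)*(r + 3)*(r + 4)*(r + 3)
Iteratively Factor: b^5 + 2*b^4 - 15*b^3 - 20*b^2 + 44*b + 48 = (b + 1)*(b^4 + b^3 - 16*b^2 - 4*b + 48) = (b - 3)*(b + 1)*(b^3 + 4*b^2 - 4*b - 16) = (b - 3)*(b + 1)*(b + 2)*(b^2 + 2*b - 8) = (b - 3)*(b + 1)*(b + 2)*(b + 4)*(b - 2)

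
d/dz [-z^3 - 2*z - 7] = -3*z^2 - 2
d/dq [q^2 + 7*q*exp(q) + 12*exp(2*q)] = 7*q*exp(q) + 2*q + 24*exp(2*q) + 7*exp(q)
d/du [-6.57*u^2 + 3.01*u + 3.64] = 3.01 - 13.14*u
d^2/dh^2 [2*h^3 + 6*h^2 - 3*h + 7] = 12*h + 12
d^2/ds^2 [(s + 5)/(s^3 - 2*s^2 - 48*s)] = 2*(3*s^5 + 24*s^4 - 28*s^3 - 660*s^2 + 1440*s + 11520)/(s^3*(s^6 - 6*s^5 - 132*s^4 + 568*s^3 + 6336*s^2 - 13824*s - 110592))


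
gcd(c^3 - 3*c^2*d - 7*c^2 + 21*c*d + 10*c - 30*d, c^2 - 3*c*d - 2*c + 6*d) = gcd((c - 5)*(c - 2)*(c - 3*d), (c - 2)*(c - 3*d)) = c^2 - 3*c*d - 2*c + 6*d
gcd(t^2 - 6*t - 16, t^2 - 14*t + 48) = t - 8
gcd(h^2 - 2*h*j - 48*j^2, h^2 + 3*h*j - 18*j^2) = h + 6*j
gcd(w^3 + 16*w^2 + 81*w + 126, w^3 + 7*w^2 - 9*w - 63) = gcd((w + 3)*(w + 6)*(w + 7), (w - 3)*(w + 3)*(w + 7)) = w^2 + 10*w + 21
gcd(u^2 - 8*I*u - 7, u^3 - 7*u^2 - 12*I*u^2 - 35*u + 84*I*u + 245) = u - 7*I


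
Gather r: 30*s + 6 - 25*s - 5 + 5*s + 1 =10*s + 2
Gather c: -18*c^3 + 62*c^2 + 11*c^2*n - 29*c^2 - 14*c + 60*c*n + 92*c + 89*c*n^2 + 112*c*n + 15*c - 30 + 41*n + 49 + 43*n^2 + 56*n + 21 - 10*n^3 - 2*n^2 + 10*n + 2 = -18*c^3 + c^2*(11*n + 33) + c*(89*n^2 + 172*n + 93) - 10*n^3 + 41*n^2 + 107*n + 42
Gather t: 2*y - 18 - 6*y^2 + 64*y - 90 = -6*y^2 + 66*y - 108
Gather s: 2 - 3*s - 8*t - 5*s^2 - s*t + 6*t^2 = -5*s^2 + s*(-t - 3) + 6*t^2 - 8*t + 2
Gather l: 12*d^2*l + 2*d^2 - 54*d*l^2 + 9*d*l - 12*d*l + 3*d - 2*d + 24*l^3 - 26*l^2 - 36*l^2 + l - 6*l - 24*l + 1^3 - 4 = 2*d^2 + d + 24*l^3 + l^2*(-54*d - 62) + l*(12*d^2 - 3*d - 29) - 3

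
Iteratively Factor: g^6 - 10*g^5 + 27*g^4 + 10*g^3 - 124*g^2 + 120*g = (g - 5)*(g^5 - 5*g^4 + 2*g^3 + 20*g^2 - 24*g) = (g - 5)*(g + 2)*(g^4 - 7*g^3 + 16*g^2 - 12*g) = g*(g - 5)*(g + 2)*(g^3 - 7*g^2 + 16*g - 12) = g*(g - 5)*(g - 2)*(g + 2)*(g^2 - 5*g + 6) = g*(g - 5)*(g - 2)^2*(g + 2)*(g - 3)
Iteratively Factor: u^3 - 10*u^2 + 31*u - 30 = (u - 5)*(u^2 - 5*u + 6) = (u - 5)*(u - 2)*(u - 3)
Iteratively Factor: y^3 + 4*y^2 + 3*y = (y + 1)*(y^2 + 3*y) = y*(y + 1)*(y + 3)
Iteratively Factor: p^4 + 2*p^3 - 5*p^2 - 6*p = (p + 3)*(p^3 - p^2 - 2*p) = (p + 1)*(p + 3)*(p^2 - 2*p) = (p - 2)*(p + 1)*(p + 3)*(p)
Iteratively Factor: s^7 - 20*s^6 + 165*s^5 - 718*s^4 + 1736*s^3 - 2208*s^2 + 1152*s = (s - 4)*(s^6 - 16*s^5 + 101*s^4 - 314*s^3 + 480*s^2 - 288*s) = (s - 4)^2*(s^5 - 12*s^4 + 53*s^3 - 102*s^2 + 72*s) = (s - 4)^2*(s - 2)*(s^4 - 10*s^3 + 33*s^2 - 36*s) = s*(s - 4)^2*(s - 2)*(s^3 - 10*s^2 + 33*s - 36) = s*(s - 4)^2*(s - 3)*(s - 2)*(s^2 - 7*s + 12) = s*(s - 4)^2*(s - 3)^2*(s - 2)*(s - 4)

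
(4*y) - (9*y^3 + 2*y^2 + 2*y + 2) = -9*y^3 - 2*y^2 + 2*y - 2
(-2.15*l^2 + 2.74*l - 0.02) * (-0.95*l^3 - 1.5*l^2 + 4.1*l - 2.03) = 2.0425*l^5 + 0.621999999999999*l^4 - 12.906*l^3 + 15.6285*l^2 - 5.6442*l + 0.0406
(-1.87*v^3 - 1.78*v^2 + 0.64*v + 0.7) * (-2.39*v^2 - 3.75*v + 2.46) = 4.4693*v^5 + 11.2667*v^4 + 0.5452*v^3 - 8.4518*v^2 - 1.0506*v + 1.722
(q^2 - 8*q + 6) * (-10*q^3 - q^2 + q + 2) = -10*q^5 + 79*q^4 - 51*q^3 - 12*q^2 - 10*q + 12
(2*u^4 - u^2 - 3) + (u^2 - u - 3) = 2*u^4 - u - 6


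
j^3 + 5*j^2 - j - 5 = (j - 1)*(j + 1)*(j + 5)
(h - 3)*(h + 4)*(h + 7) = h^3 + 8*h^2 - 5*h - 84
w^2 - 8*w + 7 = (w - 7)*(w - 1)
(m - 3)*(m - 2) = m^2 - 5*m + 6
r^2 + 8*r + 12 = (r + 2)*(r + 6)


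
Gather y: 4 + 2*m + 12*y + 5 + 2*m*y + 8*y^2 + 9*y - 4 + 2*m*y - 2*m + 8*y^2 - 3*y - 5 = 16*y^2 + y*(4*m + 18)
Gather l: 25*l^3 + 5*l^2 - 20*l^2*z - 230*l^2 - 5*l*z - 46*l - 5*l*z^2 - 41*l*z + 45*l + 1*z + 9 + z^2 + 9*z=25*l^3 + l^2*(-20*z - 225) + l*(-5*z^2 - 46*z - 1) + z^2 + 10*z + 9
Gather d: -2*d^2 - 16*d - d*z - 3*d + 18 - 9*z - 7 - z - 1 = -2*d^2 + d*(-z - 19) - 10*z + 10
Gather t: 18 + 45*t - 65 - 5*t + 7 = 40*t - 40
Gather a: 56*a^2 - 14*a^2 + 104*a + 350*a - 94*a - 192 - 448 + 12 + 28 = 42*a^2 + 360*a - 600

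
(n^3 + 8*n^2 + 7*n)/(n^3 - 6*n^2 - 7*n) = (n + 7)/(n - 7)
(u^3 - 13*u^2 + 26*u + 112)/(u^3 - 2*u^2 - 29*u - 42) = (u - 8)/(u + 3)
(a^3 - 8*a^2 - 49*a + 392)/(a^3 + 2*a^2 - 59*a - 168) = (a - 7)/(a + 3)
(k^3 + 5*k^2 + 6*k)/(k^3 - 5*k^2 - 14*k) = (k + 3)/(k - 7)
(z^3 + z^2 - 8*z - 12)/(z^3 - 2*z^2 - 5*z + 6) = (z + 2)/(z - 1)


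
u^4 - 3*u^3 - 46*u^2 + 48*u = u*(u - 8)*(u - 1)*(u + 6)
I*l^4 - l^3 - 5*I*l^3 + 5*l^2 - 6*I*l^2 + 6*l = l*(l - 6)*(l + I)*(I*l + I)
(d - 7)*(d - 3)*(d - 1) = d^3 - 11*d^2 + 31*d - 21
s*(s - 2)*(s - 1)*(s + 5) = s^4 + 2*s^3 - 13*s^2 + 10*s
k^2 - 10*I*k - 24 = (k - 6*I)*(k - 4*I)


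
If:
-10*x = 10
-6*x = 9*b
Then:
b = 2/3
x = -1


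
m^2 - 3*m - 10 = (m - 5)*(m + 2)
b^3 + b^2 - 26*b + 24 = (b - 4)*(b - 1)*(b + 6)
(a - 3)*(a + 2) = a^2 - a - 6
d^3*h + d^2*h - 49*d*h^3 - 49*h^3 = (d - 7*h)*(d + 7*h)*(d*h + h)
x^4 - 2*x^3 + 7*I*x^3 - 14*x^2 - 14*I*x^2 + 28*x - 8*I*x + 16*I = (x - 2)*(x + I)*(x + 2*I)*(x + 4*I)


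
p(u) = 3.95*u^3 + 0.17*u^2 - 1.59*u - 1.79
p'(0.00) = -1.59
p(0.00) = -1.79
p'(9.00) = 961.32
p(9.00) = 2877.22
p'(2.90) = 99.05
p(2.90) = 91.37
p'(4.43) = 232.47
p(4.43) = 337.91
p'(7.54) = 674.67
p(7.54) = 1689.10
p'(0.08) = -1.49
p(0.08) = -1.91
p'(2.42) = 68.63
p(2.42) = 51.34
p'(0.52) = 1.79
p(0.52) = -2.02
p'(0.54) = 2.05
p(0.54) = -1.98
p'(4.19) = 207.87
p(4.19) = 285.09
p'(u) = 11.85*u^2 + 0.34*u - 1.59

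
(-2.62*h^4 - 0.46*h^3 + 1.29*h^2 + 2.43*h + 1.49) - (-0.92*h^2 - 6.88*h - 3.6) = -2.62*h^4 - 0.46*h^3 + 2.21*h^2 + 9.31*h + 5.09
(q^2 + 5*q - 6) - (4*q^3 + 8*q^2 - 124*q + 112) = -4*q^3 - 7*q^2 + 129*q - 118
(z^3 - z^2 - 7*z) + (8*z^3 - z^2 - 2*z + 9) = 9*z^3 - 2*z^2 - 9*z + 9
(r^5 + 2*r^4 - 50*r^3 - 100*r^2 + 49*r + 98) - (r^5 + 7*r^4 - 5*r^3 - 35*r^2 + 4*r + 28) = -5*r^4 - 45*r^3 - 65*r^2 + 45*r + 70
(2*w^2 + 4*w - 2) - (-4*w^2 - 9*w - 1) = 6*w^2 + 13*w - 1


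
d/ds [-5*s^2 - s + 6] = -10*s - 1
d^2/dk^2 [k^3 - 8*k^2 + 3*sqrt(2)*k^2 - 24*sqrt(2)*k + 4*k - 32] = 6*k - 16 + 6*sqrt(2)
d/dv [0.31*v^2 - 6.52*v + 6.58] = 0.62*v - 6.52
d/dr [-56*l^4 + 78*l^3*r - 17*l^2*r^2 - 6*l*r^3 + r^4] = 78*l^3 - 34*l^2*r - 18*l*r^2 + 4*r^3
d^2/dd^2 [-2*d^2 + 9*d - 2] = -4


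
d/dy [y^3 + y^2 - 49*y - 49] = 3*y^2 + 2*y - 49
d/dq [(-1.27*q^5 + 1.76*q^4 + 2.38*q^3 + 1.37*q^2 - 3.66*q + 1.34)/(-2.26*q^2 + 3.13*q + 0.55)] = (8.6106*q^6 - 23.8556*q^5 + 7.6551*q^4 + 18.7708*q^3 - 0.0564999999999998*q^2 + 7.5638*q - 6.2072)/(5.1076*q^4 - 14.1476*q^3 + 7.3109*q^2 + 3.443*q + 0.3025)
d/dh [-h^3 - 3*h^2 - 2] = 3*h*(-h - 2)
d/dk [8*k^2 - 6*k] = 16*k - 6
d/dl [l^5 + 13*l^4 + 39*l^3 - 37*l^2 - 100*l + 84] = 5*l^4 + 52*l^3 + 117*l^2 - 74*l - 100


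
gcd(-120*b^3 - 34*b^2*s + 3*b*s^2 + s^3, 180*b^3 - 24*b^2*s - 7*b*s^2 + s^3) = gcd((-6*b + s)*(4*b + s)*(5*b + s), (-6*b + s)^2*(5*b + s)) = -30*b^2 - b*s + s^2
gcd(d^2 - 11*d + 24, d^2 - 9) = d - 3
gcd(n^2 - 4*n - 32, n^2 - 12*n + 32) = n - 8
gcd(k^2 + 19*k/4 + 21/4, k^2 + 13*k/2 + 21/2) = k + 3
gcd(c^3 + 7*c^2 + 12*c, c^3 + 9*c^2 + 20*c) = c^2 + 4*c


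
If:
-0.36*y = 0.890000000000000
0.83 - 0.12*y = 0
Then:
No Solution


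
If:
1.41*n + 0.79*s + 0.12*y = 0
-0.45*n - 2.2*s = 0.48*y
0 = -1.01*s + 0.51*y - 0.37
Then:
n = 0.02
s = -0.11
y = 0.50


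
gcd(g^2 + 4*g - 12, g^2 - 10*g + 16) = g - 2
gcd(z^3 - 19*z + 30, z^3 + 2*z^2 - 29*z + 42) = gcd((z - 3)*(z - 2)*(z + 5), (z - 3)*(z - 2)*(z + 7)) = z^2 - 5*z + 6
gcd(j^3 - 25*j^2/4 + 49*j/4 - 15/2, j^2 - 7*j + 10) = j - 2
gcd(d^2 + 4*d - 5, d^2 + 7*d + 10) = d + 5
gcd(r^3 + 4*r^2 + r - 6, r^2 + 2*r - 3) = r^2 + 2*r - 3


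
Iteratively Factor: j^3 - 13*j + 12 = (j - 3)*(j^2 + 3*j - 4) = (j - 3)*(j - 1)*(j + 4)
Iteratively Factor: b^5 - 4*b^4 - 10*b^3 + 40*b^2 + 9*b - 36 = (b - 4)*(b^4 - 10*b^2 + 9) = (b - 4)*(b - 1)*(b^3 + b^2 - 9*b - 9) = (b - 4)*(b - 3)*(b - 1)*(b^2 + 4*b + 3) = (b - 4)*(b - 3)*(b - 1)*(b + 1)*(b + 3)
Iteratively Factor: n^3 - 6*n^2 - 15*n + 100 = (n - 5)*(n^2 - n - 20) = (n - 5)^2*(n + 4)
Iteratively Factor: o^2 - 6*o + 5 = (o - 5)*(o - 1)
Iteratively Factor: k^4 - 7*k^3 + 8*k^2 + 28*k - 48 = (k + 2)*(k^3 - 9*k^2 + 26*k - 24) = (k - 4)*(k + 2)*(k^2 - 5*k + 6) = (k - 4)*(k - 3)*(k + 2)*(k - 2)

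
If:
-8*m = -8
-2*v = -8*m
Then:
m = 1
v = 4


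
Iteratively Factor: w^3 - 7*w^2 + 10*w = (w - 2)*(w^2 - 5*w) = w*(w - 2)*(w - 5)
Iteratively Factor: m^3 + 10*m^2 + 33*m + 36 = (m + 4)*(m^2 + 6*m + 9) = (m + 3)*(m + 4)*(m + 3)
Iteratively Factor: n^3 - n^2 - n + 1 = (n + 1)*(n^2 - 2*n + 1) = (n - 1)*(n + 1)*(n - 1)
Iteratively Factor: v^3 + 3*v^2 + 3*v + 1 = (v + 1)*(v^2 + 2*v + 1) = (v + 1)^2*(v + 1)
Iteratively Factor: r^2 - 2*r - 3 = (r + 1)*(r - 3)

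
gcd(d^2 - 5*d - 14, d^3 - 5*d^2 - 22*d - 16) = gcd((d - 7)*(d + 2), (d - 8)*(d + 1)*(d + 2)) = d + 2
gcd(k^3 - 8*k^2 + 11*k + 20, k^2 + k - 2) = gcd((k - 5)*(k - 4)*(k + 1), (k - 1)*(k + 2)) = 1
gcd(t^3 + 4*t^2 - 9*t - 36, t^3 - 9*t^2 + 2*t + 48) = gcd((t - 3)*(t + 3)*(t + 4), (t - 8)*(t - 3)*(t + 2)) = t - 3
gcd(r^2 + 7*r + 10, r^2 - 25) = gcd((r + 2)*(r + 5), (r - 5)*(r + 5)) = r + 5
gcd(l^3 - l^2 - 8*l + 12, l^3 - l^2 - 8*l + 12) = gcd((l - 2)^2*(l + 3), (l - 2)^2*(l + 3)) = l^3 - l^2 - 8*l + 12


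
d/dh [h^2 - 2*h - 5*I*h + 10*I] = 2*h - 2 - 5*I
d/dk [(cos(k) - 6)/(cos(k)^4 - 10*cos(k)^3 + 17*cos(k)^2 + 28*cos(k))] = (3*cos(k)^4 - 44*cos(k)^3 + 197*cos(k)^2 - 204*cos(k) - 168)*sin(k)/((cos(k) - 7)^2*(cos(k) - 4)^2*(cos(k) + 1)^2*cos(k)^2)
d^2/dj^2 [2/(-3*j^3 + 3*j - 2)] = 36*(j*(3*j^3 - 3*j + 2) - (3*j^2 - 1)^2)/(3*j^3 - 3*j + 2)^3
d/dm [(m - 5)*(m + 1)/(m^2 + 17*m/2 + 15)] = 10*(5*m^2 + 16*m - 7)/(4*m^4 + 68*m^3 + 409*m^2 + 1020*m + 900)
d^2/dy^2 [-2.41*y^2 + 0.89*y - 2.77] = -4.82000000000000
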